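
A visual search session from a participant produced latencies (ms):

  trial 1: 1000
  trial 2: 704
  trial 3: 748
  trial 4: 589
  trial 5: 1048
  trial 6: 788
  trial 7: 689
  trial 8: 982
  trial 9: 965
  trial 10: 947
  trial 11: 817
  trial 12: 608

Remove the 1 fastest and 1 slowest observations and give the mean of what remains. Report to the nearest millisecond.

825 ms

Sorted: 589, 608, 689, 704, 748, 788, 817, 947, 965, 982, 1000, 1048
Drop lowest 1 (589) and highest 1 (1048)
Remaining (n=10): Σ = 8248, mean = 8248/10 = 824.800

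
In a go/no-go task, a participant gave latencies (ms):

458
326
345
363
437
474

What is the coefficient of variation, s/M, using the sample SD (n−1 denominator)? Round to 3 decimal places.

0.158

n = 6, Σ = 2403, M = 400.5000
Σ(x−M)² = 20077.500; s = √(20077.500/5) = 63.3680
CV = 63.3680 / 400.5000 = 0.15822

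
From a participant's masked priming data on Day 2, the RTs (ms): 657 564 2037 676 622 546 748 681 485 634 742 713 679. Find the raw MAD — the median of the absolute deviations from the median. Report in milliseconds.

Sorted: 485, 546, 564, 622, 634, 657, 676, 679, 681, 713, 742, 748, 2037 → median = 676
|x − 676|: 19, 112, 1361, 0, 54, 130, 72, 5, 191, 42, 66, 37, 3
Sorted deviations: 0, 3, 5, 19, 37, 42, 54, 66, 72, 112, 130, 191, 1361 → MAD = 54

54 ms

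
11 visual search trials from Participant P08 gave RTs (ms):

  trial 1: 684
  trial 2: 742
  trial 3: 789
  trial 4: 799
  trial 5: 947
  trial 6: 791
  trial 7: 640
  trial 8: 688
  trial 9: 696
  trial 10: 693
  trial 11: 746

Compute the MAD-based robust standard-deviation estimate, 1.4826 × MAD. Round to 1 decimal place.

Sorted: 640, 684, 688, 693, 696, 742, 746, 789, 791, 799, 947 → median = 742
|x − 742| sorted: 0, 4, 46, 47, 49, 49, 54, 57, 58, 102, 205 → MAD = 49
Robust SD ≈ 1.4826 × 49 = 72.647

72.6 ms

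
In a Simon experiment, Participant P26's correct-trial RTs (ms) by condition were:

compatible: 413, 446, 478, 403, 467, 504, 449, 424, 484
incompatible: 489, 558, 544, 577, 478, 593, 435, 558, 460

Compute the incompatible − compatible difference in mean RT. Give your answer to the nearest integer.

69 ms

M(compatible) = 4068/9 = 452.000
M(incompatible) = 4692/9 = 521.333
Difference = 521.333 − 452.000 = 69.333 ms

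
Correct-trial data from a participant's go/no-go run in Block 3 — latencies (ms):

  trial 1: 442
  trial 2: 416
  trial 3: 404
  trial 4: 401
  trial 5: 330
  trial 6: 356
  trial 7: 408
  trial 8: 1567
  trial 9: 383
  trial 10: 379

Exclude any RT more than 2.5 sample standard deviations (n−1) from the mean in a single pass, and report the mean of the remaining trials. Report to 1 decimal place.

391.0 ms

n = 10, ΣRT = 5086, M = 508.600
Σ(x−M)² = 1253616.40; s = √(1253616.40/9) = 373.217
Cutoffs: 508.600 ± 2.5·373.217 → [-424.4, 1441.6]
Outside: 1567 → excluded.
Retained (n=9): Σ = 3519, mean = 3519/9 = 391.000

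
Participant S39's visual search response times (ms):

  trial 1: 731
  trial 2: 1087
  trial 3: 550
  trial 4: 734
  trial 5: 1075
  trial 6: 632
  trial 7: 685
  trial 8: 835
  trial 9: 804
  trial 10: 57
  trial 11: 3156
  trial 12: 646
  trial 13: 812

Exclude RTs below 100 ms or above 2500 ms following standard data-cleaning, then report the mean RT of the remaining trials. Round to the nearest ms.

781 ms

Excluded: 57, 3156
Retained (n=11): Σ = 8591
Mean = 8591/11 = 781.0000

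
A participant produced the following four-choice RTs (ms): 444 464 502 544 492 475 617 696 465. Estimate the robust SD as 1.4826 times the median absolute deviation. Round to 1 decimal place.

41.5 ms

Sorted: 444, 464, 465, 475, 492, 502, 544, 617, 696 → median = 492
|x − 492| sorted: 0, 10, 17, 27, 28, 48, 52, 125, 204 → MAD = 28
Robust SD ≈ 1.4826 × 28 = 41.513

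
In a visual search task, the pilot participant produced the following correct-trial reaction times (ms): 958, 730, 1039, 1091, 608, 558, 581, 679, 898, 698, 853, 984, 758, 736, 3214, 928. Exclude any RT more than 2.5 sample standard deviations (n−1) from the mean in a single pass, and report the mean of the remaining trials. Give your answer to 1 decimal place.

n = 16, ΣRT = 15313, M = 957.062
Σ(x−M)² = 5841310.94; s = √(5841310.94/15) = 624.036
Cutoffs: 957.062 ± 2.5·624.036 → [-603.0, 2517.2]
Outside: 3214 → excluded.
Retained (n=15): Σ = 12099, mean = 12099/15 = 806.600

806.6 ms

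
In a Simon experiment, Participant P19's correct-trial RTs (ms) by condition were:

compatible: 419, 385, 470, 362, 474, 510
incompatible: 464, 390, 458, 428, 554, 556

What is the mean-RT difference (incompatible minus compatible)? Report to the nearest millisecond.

38 ms

M(compatible) = 2620/6 = 436.667
M(incompatible) = 2850/6 = 475.000
Difference = 475.000 − 436.667 = 38.333 ms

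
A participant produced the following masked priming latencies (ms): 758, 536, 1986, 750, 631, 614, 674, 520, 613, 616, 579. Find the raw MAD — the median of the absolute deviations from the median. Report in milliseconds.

58 ms

Sorted: 520, 536, 579, 613, 614, 616, 631, 674, 750, 758, 1986 → median = 616
|x − 616|: 142, 80, 1370, 134, 15, 2, 58, 96, 3, 0, 37
Sorted deviations: 0, 2, 3, 15, 37, 58, 80, 96, 134, 142, 1370 → MAD = 58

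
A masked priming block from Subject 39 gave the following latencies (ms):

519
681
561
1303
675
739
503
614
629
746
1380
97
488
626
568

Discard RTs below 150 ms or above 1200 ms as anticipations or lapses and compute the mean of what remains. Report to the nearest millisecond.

Excluded: 97, 1303, 1380
Retained (n=12): Σ = 7349
Mean = 7349/12 = 612.4167

612 ms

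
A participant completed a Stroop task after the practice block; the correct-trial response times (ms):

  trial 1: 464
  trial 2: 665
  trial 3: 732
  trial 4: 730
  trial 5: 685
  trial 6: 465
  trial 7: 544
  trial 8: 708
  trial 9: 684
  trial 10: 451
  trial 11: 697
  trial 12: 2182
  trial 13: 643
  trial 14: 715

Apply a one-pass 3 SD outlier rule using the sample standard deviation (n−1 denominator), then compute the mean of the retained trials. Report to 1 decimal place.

629.5 ms

n = 14, ΣRT = 10365, M = 740.357
Σ(x−M)² = 2377957.21; s = √(2377957.21/13) = 427.691
Cutoffs: 740.357 ± 3·427.691 → [-542.7, 2023.4]
Outside: 2182 → excluded.
Retained (n=13): Σ = 8183, mean = 8183/13 = 629.462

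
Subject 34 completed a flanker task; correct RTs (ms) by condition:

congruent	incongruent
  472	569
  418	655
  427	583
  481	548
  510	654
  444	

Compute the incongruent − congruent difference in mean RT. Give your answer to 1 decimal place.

143.1 ms

M(congruent) = 2752/6 = 458.667
M(incongruent) = 3009/5 = 601.800
Difference = 601.800 − 458.667 = 143.133 ms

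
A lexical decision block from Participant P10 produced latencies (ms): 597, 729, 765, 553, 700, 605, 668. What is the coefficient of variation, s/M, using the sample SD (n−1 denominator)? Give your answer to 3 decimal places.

n = 7, Σ = 4617, M = 659.5714
Σ(x−M)² = 35891.714; s = √(35891.714/6) = 77.3431
CV = 77.3431 / 659.5714 = 0.11726

0.117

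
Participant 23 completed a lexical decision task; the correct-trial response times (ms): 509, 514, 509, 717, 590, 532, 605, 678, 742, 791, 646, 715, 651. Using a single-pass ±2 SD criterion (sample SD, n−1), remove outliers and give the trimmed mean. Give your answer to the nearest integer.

n = 13, ΣRT = 8199, M = 630.692
Σ(x−M)² = 110820.77; s = √(110820.77/12) = 96.099
Cutoffs: 630.692 ± 2·96.099 → [438.5, 822.9]
No RTs fall outside the cutoffs; all 13 retained. Mean = 8199/13 = 630.692

631 ms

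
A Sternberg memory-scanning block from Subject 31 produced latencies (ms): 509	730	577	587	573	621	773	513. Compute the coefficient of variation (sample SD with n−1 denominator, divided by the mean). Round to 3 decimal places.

0.156

n = 8, Σ = 4883, M = 610.3750
Σ(x−M)² = 63685.875; s = √(63685.875/7) = 95.3833
CV = 95.3833 / 610.3750 = 0.15627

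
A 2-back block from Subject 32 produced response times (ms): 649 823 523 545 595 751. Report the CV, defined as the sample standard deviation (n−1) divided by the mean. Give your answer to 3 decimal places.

n = 6, Σ = 3886, M = 647.6667
Σ(x−M)² = 70277.333; s = √(70277.333/5) = 118.5558
CV = 118.5558 / 647.6667 = 0.18305

0.183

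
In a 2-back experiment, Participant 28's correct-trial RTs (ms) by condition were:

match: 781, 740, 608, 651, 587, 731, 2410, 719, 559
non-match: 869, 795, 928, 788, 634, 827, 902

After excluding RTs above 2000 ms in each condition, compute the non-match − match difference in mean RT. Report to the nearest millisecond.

148 ms

match: exclude 2410
M(match) = 5376/8 = 672.000
M(non-match) = 5743/7 = 820.429
Difference = 820.429 − 672.000 = 148.429 ms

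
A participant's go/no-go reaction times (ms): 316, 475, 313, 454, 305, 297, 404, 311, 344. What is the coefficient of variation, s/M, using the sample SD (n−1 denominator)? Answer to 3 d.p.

n = 9, Σ = 3219, M = 357.6667
Σ(x−M)² = 37744.000; s = √(37744.000/8) = 68.6877
CV = 68.6877 / 357.6667 = 0.19204

0.192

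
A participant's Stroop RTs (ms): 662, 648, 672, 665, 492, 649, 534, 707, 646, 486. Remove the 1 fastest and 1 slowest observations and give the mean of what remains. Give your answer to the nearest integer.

621 ms

Sorted: 486, 492, 534, 646, 648, 649, 662, 665, 672, 707
Drop lowest 1 (486) and highest 1 (707)
Remaining (n=8): Σ = 4968, mean = 4968/8 = 621.000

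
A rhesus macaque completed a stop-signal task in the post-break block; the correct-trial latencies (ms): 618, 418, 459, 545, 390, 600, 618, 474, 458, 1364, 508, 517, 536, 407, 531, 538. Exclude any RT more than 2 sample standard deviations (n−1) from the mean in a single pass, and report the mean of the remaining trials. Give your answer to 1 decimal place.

507.8 ms

n = 16, ΣRT = 8981, M = 561.312
Σ(x−M)² = 761869.44; s = √(761869.44/15) = 225.369
Cutoffs: 561.312 ± 2·225.369 → [110.6, 1012.1]
Outside: 1364 → excluded.
Retained (n=15): Σ = 7617, mean = 7617/15 = 507.800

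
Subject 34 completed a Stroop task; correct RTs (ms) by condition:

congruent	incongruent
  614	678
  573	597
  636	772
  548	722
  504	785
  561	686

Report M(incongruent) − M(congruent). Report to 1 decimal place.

M(congruent) = 3436/6 = 572.667
M(incongruent) = 4240/6 = 706.667
Difference = 706.667 − 572.667 = 134.000 ms

134.0 ms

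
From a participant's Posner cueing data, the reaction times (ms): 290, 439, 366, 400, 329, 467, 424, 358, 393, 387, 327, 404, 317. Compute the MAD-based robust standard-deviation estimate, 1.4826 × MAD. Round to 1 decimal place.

54.9 ms

Sorted: 290, 317, 327, 329, 358, 366, 387, 393, 400, 404, 424, 439, 467 → median = 387
|x − 387| sorted: 0, 6, 13, 17, 21, 29, 37, 52, 58, 60, 70, 80, 97 → MAD = 37
Robust SD ≈ 1.4826 × 37 = 54.856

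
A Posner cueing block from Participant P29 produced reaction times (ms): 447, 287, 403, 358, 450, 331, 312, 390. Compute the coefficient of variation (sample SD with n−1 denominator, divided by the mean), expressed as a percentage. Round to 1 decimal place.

16.3%

n = 8, Σ = 2978, M = 372.2500
Σ(x−M)² = 25695.500; s = √(25695.500/7) = 60.5870
CV = 60.5870 / 372.2500 = 0.16276 = 16.276%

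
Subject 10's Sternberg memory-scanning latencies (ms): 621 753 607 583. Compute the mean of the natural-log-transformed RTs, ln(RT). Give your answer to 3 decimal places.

6.458

ln(RT): 6.4313, 6.6241, 6.4085, 6.3682
Σ ln(RT) = 25.8321
Mean = 25.8321/4 = 6.45803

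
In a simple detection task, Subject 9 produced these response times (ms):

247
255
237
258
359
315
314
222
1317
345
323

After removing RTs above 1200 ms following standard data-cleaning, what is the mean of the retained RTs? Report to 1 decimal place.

287.5 ms

Excluded: 1317
Retained (n=10): Σ = 2875
Mean = 2875/10 = 287.5000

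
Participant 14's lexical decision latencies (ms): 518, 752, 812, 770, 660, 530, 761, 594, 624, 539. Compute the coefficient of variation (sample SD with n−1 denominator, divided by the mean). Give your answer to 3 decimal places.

0.169

n = 10, Σ = 6560, M = 656.0000
Σ(x−M)² = 111066.000; s = √(111066.000/9) = 111.0886
CV = 111.0886 / 656.0000 = 0.16934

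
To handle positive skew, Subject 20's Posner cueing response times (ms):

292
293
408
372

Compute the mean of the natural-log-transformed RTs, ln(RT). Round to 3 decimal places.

5.822

ln(RT): 5.6768, 5.6802, 6.0113, 5.9189
Σ ln(RT) = 23.2871
Mean = 23.2871/4 = 5.82177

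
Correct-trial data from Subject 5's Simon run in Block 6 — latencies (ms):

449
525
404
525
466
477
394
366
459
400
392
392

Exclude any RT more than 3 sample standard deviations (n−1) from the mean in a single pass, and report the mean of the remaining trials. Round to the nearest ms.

437 ms

n = 12, ΣRT = 5249, M = 437.417
Σ(x−M)² = 31952.92; s = √(31952.92/11) = 53.896
Cutoffs: 437.417 ± 3·53.896 → [275.7, 599.1]
No RTs fall outside the cutoffs; all 12 retained. Mean = 5249/12 = 437.417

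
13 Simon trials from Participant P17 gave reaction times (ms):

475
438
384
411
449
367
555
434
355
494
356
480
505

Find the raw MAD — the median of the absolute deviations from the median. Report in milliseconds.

54 ms

Sorted: 355, 356, 367, 384, 411, 434, 438, 449, 475, 480, 494, 505, 555 → median = 438
|x − 438|: 37, 0, 54, 27, 11, 71, 117, 4, 83, 56, 82, 42, 67
Sorted deviations: 0, 4, 11, 27, 37, 42, 54, 56, 67, 71, 82, 83, 117 → MAD = 54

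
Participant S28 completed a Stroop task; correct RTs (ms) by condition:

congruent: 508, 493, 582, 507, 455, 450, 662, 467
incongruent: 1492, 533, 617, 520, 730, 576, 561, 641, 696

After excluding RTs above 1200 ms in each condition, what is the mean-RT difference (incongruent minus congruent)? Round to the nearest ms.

94 ms

incongruent: exclude 1492
M(congruent) = 4124/8 = 515.500
M(incongruent) = 4874/8 = 609.250
Difference = 609.250 − 515.500 = 93.750 ms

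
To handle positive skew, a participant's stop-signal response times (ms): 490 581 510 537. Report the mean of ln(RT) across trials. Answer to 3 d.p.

ln(RT): 6.1944, 6.3648, 6.2344, 6.2860
Σ ln(RT) = 25.0796
Mean = 25.0796/4 = 6.26989

6.270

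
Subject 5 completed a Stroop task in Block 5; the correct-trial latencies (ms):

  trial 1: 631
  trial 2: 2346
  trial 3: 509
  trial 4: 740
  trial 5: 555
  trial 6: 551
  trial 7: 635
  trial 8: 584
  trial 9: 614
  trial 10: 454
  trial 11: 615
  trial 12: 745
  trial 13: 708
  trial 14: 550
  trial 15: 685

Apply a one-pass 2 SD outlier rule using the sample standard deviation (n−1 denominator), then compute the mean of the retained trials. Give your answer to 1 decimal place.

n = 15, ΣRT = 10922, M = 728.133
Σ(x−M)² = 2901143.73; s = √(2901143.73/14) = 455.219
Cutoffs: 728.133 ± 2·455.219 → [-182.3, 1638.6]
Outside: 2346 → excluded.
Retained (n=14): Σ = 8576, mean = 8576/14 = 612.571

612.6 ms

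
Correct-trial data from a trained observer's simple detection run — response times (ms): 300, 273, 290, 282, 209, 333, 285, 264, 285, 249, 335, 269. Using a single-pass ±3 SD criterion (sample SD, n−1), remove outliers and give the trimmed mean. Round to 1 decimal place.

n = 12, ΣRT = 3374, M = 281.167
Σ(x−M)² = 12799.67; s = √(12799.67/11) = 34.112
Cutoffs: 281.167 ± 3·34.112 → [178.8, 383.5]
No RTs fall outside the cutoffs; all 12 retained. Mean = 3374/12 = 281.167

281.2 ms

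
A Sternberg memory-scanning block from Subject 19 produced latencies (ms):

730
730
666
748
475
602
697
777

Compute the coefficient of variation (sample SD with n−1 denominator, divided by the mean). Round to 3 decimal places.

n = 8, Σ = 5425, M = 678.1250
Σ(x−M)² = 67598.875; s = √(67598.875/7) = 98.2699
CV = 98.2699 / 678.1250 = 0.14491

0.145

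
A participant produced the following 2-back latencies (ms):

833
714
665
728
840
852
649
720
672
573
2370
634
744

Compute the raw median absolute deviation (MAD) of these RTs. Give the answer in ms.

Sorted: 573, 634, 649, 665, 672, 714, 720, 728, 744, 833, 840, 852, 2370 → median = 720
|x − 720|: 113, 6, 55, 8, 120, 132, 71, 0, 48, 147, 1650, 86, 24
Sorted deviations: 0, 6, 8, 24, 48, 55, 71, 86, 113, 120, 132, 147, 1650 → MAD = 71

71 ms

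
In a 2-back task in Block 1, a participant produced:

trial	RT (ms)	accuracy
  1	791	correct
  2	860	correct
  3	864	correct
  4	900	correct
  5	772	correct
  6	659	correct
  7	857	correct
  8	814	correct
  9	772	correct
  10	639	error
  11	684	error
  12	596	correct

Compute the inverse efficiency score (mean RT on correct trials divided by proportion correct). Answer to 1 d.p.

946.2 ms

Correct trials (n=10): 791, 860, 864, 900, 772, 659, 857, 814, 772, 596
Mean correct RT = 7885/10 = 788.5000 ms
Proportion correct = 10/12
IES = 788.5000 / (10/12) = 946.200 ms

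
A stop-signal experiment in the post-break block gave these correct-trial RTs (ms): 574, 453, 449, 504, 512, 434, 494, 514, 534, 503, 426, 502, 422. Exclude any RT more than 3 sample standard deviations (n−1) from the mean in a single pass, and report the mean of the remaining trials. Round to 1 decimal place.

486.2 ms

n = 13, ΣRT = 6321, M = 486.231
Σ(x−M)² = 25298.31; s = √(25298.31/12) = 45.915
Cutoffs: 486.231 ± 3·45.915 → [348.5, 624.0]
No RTs fall outside the cutoffs; all 13 retained. Mean = 6321/13 = 486.231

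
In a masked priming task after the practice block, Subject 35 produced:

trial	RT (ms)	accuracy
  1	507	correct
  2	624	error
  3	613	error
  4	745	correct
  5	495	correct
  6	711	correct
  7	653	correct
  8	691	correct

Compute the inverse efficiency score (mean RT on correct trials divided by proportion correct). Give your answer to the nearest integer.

Correct trials (n=6): 507, 745, 495, 711, 653, 691
Mean correct RT = 3802/6 = 633.6667 ms
Proportion correct = 6/8
IES = 633.6667 / (6/8) = 844.889 ms

845 ms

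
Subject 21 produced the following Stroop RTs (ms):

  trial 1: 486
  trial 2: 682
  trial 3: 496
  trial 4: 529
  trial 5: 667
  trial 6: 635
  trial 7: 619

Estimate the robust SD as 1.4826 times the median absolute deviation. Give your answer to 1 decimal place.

93.4 ms

Sorted: 486, 496, 529, 619, 635, 667, 682 → median = 619
|x − 619| sorted: 0, 16, 48, 63, 90, 123, 133 → MAD = 63
Robust SD ≈ 1.4826 × 63 = 93.404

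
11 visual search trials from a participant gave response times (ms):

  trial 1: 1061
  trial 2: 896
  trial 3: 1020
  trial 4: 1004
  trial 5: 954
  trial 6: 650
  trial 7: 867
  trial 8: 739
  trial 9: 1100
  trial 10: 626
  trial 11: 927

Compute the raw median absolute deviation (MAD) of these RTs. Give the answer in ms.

93 ms

Sorted: 626, 650, 739, 867, 896, 927, 954, 1004, 1020, 1061, 1100 → median = 927
|x − 927|: 134, 31, 93, 77, 27, 277, 60, 188, 173, 301, 0
Sorted deviations: 0, 27, 31, 60, 77, 93, 134, 173, 188, 277, 301 → MAD = 93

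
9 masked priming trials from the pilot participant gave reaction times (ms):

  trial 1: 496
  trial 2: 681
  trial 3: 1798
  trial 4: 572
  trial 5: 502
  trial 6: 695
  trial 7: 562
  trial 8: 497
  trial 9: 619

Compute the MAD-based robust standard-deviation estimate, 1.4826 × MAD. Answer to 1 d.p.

Sorted: 496, 497, 502, 562, 572, 619, 681, 695, 1798 → median = 572
|x − 572| sorted: 0, 10, 47, 70, 75, 76, 109, 123, 1226 → MAD = 75
Robust SD ≈ 1.4826 × 75 = 111.195

111.2 ms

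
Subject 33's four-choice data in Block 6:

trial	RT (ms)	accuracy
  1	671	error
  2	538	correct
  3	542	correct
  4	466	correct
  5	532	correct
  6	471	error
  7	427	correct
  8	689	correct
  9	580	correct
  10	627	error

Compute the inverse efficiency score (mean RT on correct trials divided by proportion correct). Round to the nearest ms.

770 ms

Correct trials (n=7): 538, 542, 466, 532, 427, 689, 580
Mean correct RT = 3774/7 = 539.1429 ms
Proportion correct = 7/10
IES = 539.1429 / (7/10) = 770.204 ms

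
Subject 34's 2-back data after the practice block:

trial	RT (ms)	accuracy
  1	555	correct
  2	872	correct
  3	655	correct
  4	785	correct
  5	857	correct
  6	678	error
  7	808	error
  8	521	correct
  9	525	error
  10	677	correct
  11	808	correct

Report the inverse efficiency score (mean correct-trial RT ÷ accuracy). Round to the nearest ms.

985 ms

Correct trials (n=8): 555, 872, 655, 785, 857, 521, 677, 808
Mean correct RT = 5730/8 = 716.2500 ms
Proportion correct = 8/11
IES = 716.2500 / (8/11) = 984.844 ms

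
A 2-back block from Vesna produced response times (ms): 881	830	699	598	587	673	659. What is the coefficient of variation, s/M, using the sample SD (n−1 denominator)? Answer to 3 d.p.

n = 7, Σ = 4927, M = 703.8571
Σ(x−M)² = 75140.857; s = √(75140.857/6) = 111.9083
CV = 111.9083 / 703.8571 = 0.15899

0.159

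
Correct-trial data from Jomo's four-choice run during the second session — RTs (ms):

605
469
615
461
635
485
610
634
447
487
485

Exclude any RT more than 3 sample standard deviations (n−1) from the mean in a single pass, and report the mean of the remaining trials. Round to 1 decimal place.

539.4 ms

n = 11, ΣRT = 5933, M = 539.364
Σ(x−M)² = 61396.55; s = √(61396.55/10) = 78.356
Cutoffs: 539.364 ± 3·78.356 → [304.3, 774.4]
No RTs fall outside the cutoffs; all 11 retained. Mean = 5933/11 = 539.364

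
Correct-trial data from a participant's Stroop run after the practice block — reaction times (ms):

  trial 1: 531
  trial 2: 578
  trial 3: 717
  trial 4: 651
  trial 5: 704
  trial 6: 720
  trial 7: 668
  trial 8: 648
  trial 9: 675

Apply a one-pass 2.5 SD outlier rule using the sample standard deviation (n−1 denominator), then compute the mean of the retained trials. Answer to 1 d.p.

n = 9, ΣRT = 5892, M = 654.667
Σ(x−M)² = 32408.00; s = √(32408.00/8) = 63.647
Cutoffs: 654.667 ± 2.5·63.647 → [495.5, 813.8]
No RTs fall outside the cutoffs; all 9 retained. Mean = 5892/9 = 654.667

654.7 ms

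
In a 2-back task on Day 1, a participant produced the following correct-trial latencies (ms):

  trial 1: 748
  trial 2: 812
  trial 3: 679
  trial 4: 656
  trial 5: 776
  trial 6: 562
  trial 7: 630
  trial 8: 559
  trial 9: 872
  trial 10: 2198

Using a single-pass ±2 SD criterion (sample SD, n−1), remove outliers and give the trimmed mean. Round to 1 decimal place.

699.3 ms

n = 10, ΣRT = 8492, M = 849.200
Σ(x−M)² = 2117807.60; s = √(2117807.60/9) = 485.090
Cutoffs: 849.200 ± 2·485.090 → [-121.0, 1819.4]
Outside: 2198 → excluded.
Retained (n=9): Σ = 6294, mean = 6294/9 = 699.333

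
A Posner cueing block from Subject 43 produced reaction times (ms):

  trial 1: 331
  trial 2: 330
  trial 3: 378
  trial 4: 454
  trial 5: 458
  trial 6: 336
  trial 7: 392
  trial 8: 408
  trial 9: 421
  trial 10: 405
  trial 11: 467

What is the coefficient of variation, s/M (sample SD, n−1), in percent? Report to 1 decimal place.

12.7%

n = 11, Σ = 4380, M = 398.1818
Σ(x−M)² = 25567.636; s = √(25567.636/10) = 50.5645
CV = 50.5645 / 398.1818 = 0.12699 = 12.699%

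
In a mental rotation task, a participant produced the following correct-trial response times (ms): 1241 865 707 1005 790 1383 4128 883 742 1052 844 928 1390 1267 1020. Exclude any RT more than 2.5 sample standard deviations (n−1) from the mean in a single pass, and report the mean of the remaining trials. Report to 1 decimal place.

n = 15, ΣRT = 18245, M = 1216.333
Σ(x−M)² = 9771617.33; s = √(9771617.33/14) = 835.448
Cutoffs: 1216.333 ± 2.5·835.448 → [-872.3, 3305.0]
Outside: 4128 → excluded.
Retained (n=14): Σ = 14117, mean = 14117/14 = 1008.357

1008.4 ms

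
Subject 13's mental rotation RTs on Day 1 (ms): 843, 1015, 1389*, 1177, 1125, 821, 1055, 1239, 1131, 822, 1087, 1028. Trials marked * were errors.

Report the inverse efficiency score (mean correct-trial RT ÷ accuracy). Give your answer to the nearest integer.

Correct trials (n=11): 843, 1015, 1177, 1125, 821, 1055, 1239, 1131, 822, 1087, 1028
Mean correct RT = 11343/11 = 1031.1818 ms
Proportion correct = 11/12
IES = 1031.1818 / (11/12) = 1124.926 ms

1125 ms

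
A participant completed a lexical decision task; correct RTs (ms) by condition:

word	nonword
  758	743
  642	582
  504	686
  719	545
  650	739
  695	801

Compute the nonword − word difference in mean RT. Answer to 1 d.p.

M(word) = 3968/6 = 661.333
M(nonword) = 4096/6 = 682.667
Difference = 682.667 − 661.333 = 21.333 ms

21.3 ms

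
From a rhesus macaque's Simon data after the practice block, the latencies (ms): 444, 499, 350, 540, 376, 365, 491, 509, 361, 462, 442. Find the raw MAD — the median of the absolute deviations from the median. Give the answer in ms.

65 ms

Sorted: 350, 361, 365, 376, 442, 444, 462, 491, 499, 509, 540 → median = 444
|x − 444|: 0, 55, 94, 96, 68, 79, 47, 65, 83, 18, 2
Sorted deviations: 0, 2, 18, 47, 55, 65, 68, 79, 83, 94, 96 → MAD = 65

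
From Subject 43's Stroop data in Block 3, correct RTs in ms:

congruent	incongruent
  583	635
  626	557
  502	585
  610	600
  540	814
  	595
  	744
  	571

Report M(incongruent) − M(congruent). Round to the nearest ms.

M(congruent) = 2861/5 = 572.200
M(incongruent) = 5101/8 = 637.625
Difference = 637.625 − 572.200 = 65.425 ms

65 ms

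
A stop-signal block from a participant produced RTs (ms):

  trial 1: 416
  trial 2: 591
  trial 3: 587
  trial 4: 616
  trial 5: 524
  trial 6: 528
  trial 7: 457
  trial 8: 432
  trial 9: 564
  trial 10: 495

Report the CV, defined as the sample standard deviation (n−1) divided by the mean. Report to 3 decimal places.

n = 10, Σ = 5210, M = 521.0000
Σ(x−M)² = 43906.000; s = √(43906.000/9) = 69.8459
CV = 69.8459 / 521.0000 = 0.13406

0.134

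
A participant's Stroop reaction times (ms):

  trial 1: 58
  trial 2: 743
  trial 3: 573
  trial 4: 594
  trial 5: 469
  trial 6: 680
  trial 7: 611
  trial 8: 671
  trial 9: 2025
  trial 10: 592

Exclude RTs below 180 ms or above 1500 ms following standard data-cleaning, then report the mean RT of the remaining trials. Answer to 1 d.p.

616.6 ms

Excluded: 58, 2025
Retained (n=8): Σ = 4933
Mean = 4933/8 = 616.6250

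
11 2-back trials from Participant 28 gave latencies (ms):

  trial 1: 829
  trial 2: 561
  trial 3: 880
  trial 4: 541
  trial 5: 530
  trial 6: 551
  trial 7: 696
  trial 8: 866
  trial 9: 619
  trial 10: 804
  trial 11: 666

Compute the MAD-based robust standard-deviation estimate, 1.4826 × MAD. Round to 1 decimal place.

185.3 ms

Sorted: 530, 541, 551, 561, 619, 666, 696, 804, 829, 866, 880 → median = 666
|x − 666| sorted: 0, 30, 47, 105, 115, 125, 136, 138, 163, 200, 214 → MAD = 125
Robust SD ≈ 1.4826 × 125 = 185.325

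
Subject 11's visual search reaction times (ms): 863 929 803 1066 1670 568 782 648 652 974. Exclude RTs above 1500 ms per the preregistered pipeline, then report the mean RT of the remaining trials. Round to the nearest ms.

809 ms

Excluded: 1670
Retained (n=9): Σ = 7285
Mean = 7285/9 = 809.4444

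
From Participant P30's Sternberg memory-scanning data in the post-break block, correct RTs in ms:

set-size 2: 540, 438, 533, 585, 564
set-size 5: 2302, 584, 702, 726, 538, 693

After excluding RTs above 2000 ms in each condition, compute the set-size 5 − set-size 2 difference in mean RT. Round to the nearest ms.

117 ms

set-size 5: exclude 2302
M(set-size 2) = 2660/5 = 532.000
M(set-size 5) = 3243/5 = 648.600
Difference = 648.600 − 532.000 = 116.600 ms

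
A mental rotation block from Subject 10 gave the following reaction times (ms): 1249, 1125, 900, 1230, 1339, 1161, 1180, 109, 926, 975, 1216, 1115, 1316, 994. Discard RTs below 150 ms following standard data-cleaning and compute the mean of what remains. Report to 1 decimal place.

Excluded: 109
Retained (n=13): Σ = 14726
Mean = 14726/13 = 1132.7692

1132.8 ms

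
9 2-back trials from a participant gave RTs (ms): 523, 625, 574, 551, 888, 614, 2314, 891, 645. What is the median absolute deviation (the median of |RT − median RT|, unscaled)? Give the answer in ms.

Sorted: 523, 551, 574, 614, 625, 645, 888, 891, 2314 → median = 625
|x − 625|: 102, 0, 51, 74, 263, 11, 1689, 266, 20
Sorted deviations: 0, 11, 20, 51, 74, 102, 263, 266, 1689 → MAD = 74

74 ms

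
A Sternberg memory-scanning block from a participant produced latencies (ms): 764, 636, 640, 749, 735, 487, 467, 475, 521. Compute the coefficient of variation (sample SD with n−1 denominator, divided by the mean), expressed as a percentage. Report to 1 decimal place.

n = 9, Σ = 5474, M = 608.2222
Σ(x−M)² = 121933.556; s = √(121933.556/8) = 123.4573
CV = 123.4573 / 608.2222 = 0.20298 = 20.298%

20.3%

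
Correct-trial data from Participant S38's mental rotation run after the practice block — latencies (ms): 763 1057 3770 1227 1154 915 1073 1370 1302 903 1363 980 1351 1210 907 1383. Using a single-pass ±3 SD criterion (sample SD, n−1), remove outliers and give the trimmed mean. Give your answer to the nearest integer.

n = 16, ΣRT = 20728, M = 1295.500
Σ(x−M)² = 7115314.00; s = √(7115314.00/15) = 688.734
Cutoffs: 1295.500 ± 3·688.734 → [-770.7, 3361.7]
Outside: 3770 → excluded.
Retained (n=15): Σ = 16958, mean = 16958/15 = 1130.533

1131 ms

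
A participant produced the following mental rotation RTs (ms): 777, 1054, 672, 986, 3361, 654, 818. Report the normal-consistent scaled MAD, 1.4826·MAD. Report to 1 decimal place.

Sorted: 654, 672, 777, 818, 986, 1054, 3361 → median = 818
|x − 818| sorted: 0, 41, 146, 164, 168, 236, 2543 → MAD = 164
Robust SD ≈ 1.4826 × 164 = 243.146

243.1 ms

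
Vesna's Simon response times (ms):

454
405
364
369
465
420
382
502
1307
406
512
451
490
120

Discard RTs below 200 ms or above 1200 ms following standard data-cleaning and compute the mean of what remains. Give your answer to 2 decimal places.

435.00 ms

Excluded: 120, 1307
Retained (n=12): Σ = 5220
Mean = 5220/12 = 435.0000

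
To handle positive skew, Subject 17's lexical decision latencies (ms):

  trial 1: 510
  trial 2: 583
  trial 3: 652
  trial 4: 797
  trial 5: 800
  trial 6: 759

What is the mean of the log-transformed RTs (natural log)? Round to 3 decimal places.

ln(RT): 6.2344, 6.3682, 6.4800, 6.6809, 6.6846, 6.6320
Σ ln(RT) = 39.0801
Mean = 39.0801/6 = 6.51335

6.513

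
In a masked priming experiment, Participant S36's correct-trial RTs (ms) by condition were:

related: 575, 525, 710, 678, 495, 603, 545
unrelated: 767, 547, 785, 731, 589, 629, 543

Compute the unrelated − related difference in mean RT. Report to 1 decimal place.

M(related) = 4131/7 = 590.143
M(unrelated) = 4591/7 = 655.857
Difference = 655.857 − 590.143 = 65.714 ms

65.7 ms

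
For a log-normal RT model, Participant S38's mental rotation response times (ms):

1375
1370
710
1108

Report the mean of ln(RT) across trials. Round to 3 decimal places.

7.006

ln(RT): 7.2262, 7.2226, 6.5653, 7.0103
Σ ln(RT) = 28.0244
Mean = 28.0244/4 = 7.00609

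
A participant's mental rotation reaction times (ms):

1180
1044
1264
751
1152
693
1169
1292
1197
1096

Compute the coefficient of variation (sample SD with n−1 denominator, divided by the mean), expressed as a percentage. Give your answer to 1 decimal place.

n = 10, Σ = 10838, M = 1083.8000
Σ(x−M)² = 375011.600; s = √(375011.600/9) = 204.1273
CV = 204.1273 / 1083.8000 = 0.18834 = 18.834%

18.8%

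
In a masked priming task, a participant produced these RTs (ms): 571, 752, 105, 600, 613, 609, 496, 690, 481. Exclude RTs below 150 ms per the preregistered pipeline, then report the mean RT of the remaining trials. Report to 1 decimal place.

601.5 ms

Excluded: 105
Retained (n=8): Σ = 4812
Mean = 4812/8 = 601.5000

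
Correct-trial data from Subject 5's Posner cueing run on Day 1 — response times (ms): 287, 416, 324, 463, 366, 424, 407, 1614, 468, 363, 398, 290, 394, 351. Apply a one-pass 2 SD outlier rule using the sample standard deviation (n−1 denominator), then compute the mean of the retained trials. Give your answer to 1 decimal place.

380.8 ms

n = 14, ΣRT = 6565, M = 468.929
Σ(x−M)² = 1452364.93; s = √(1452364.93/13) = 334.246
Cutoffs: 468.929 ± 2·334.246 → [-199.6, 1137.4]
Outside: 1614 → excluded.
Retained (n=13): Σ = 4951, mean = 4951/13 = 380.846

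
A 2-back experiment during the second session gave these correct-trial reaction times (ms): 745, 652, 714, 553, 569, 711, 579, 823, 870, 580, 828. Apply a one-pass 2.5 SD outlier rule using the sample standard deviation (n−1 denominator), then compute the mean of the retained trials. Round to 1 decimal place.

n = 11, ΣRT = 7624, M = 693.091
Σ(x−M)² = 132344.91; s = √(132344.91/10) = 115.041
Cutoffs: 693.091 ± 2.5·115.041 → [405.5, 980.7]
No RTs fall outside the cutoffs; all 11 retained. Mean = 7624/11 = 693.091

693.1 ms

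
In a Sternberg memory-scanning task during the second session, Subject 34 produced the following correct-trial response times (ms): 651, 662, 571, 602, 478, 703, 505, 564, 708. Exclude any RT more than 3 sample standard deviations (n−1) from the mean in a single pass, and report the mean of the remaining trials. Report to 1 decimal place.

604.9 ms

n = 9, ΣRT = 5444, M = 604.889
Σ(x−M)² = 54552.89; s = √(54552.89/8) = 82.578
Cutoffs: 604.889 ± 3·82.578 → [357.2, 852.6]
No RTs fall outside the cutoffs; all 9 retained. Mean = 5444/9 = 604.889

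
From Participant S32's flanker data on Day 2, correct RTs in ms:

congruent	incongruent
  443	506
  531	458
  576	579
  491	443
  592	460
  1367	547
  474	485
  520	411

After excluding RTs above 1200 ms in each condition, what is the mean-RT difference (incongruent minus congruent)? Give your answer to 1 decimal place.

-32.0 ms

congruent: exclude 1367
M(congruent) = 3627/7 = 518.143
M(incongruent) = 3889/8 = 486.125
Difference = 486.125 − 518.143 = -32.018 ms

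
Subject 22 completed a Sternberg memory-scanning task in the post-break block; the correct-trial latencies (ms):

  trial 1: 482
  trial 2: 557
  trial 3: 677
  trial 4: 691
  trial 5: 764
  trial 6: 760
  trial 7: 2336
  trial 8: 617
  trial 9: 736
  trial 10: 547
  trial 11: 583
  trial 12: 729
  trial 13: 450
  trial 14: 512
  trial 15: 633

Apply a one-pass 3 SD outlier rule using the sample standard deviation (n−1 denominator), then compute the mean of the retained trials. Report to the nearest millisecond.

624 ms

n = 15, ΣRT = 11074, M = 738.267
Σ(x−M)² = 2879266.93; s = √(2879266.93/14) = 453.500
Cutoffs: 738.267 ± 3·453.500 → [-622.2, 2098.8]
Outside: 2336 → excluded.
Retained (n=14): Σ = 8738, mean = 8738/14 = 624.143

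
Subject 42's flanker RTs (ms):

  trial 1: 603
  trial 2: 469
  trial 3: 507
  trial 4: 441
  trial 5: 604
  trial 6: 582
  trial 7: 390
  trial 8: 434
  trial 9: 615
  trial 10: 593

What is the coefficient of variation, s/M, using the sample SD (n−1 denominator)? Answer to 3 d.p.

n = 10, Σ = 5238, M = 523.8000
Σ(x−M)² = 65305.600; s = √(65305.600/9) = 85.1832
CV = 85.1832 / 523.8000 = 0.16263

0.163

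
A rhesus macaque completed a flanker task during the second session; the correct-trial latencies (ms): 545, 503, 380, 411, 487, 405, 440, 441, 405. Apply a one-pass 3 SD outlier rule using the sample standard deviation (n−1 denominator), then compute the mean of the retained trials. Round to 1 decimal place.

n = 9, ΣRT = 4017, M = 446.333
Σ(x−M)² = 23734.00; s = √(23734.00/8) = 54.468
Cutoffs: 446.333 ± 3·54.468 → [282.9, 609.7]
No RTs fall outside the cutoffs; all 9 retained. Mean = 4017/9 = 446.333

446.3 ms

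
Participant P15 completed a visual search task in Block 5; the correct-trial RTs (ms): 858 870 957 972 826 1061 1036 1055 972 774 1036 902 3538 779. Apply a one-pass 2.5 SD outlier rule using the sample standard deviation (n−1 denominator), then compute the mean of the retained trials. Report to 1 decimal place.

930.6 ms

n = 14, ΣRT = 15636, M = 1116.857
Σ(x−M)² = 6439881.71; s = √(6439881.71/13) = 703.829
Cutoffs: 1116.857 ± 2.5·703.829 → [-642.7, 2876.4]
Outside: 3538 → excluded.
Retained (n=13): Σ = 12098, mean = 12098/13 = 930.615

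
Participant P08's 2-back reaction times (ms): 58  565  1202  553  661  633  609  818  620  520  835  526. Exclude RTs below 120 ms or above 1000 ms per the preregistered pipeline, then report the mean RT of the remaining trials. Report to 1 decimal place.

634.0 ms

Excluded: 58, 1202
Retained (n=10): Σ = 6340
Mean = 6340/10 = 634.0000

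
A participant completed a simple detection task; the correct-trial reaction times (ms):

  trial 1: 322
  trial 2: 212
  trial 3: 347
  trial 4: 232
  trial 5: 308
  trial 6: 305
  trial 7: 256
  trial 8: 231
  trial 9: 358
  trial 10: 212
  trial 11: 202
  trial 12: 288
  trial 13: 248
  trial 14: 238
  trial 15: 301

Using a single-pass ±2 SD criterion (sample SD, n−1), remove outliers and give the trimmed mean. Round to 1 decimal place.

n = 15, ΣRT = 4060, M = 270.667
Σ(x−M)² = 36345.33; s = √(36345.33/14) = 50.952
Cutoffs: 270.667 ± 2·50.952 → [168.8, 372.6]
No RTs fall outside the cutoffs; all 15 retained. Mean = 4060/15 = 270.667

270.7 ms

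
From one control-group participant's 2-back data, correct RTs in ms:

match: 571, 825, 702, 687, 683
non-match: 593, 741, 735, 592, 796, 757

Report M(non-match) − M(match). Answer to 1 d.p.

M(match) = 3468/5 = 693.600
M(non-match) = 4214/6 = 702.333
Difference = 702.333 − 693.600 = 8.733 ms

8.7 ms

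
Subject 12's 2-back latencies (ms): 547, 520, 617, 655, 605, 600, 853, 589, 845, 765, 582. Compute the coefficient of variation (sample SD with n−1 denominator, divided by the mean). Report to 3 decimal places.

0.177

n = 11, Σ = 7178, M = 652.5455
Σ(x−M)² = 133880.727; s = √(133880.727/10) = 115.7068
CV = 115.7068 / 652.5455 = 0.17732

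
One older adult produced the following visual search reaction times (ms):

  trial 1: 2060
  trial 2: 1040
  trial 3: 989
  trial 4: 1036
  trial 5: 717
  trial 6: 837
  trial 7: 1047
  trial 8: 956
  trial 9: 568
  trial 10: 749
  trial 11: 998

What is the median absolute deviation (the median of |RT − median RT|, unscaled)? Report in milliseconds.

Sorted: 568, 717, 749, 837, 956, 989, 998, 1036, 1040, 1047, 2060 → median = 989
|x − 989|: 1071, 51, 0, 47, 272, 152, 58, 33, 421, 240, 9
Sorted deviations: 0, 9, 33, 47, 51, 58, 152, 240, 272, 421, 1071 → MAD = 58

58 ms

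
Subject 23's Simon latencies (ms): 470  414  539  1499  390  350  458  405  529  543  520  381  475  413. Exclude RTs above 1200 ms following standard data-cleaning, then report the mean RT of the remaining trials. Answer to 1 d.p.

Excluded: 1499
Retained (n=13): Σ = 5887
Mean = 5887/13 = 452.8462

452.8 ms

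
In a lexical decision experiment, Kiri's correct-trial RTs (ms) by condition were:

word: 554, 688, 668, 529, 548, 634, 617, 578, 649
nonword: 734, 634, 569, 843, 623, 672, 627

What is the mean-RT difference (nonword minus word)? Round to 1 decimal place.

M(word) = 5465/9 = 607.222
M(nonword) = 4702/7 = 671.714
Difference = 671.714 − 607.222 = 64.492 ms

64.5 ms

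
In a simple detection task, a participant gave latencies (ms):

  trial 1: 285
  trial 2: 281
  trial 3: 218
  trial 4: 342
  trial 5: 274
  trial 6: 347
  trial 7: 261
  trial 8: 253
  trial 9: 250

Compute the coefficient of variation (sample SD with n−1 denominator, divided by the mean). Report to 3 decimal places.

0.151

n = 9, Σ = 2511, M = 279.0000
Σ(x−M)² = 14220.000; s = √(14220.000/8) = 42.1604
CV = 42.1604 / 279.0000 = 0.15111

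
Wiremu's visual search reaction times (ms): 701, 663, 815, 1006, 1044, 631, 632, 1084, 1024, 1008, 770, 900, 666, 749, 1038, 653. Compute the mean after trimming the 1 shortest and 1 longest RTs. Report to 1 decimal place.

Sorted: 631, 632, 653, 663, 666, 701, 749, 770, 815, 900, 1006, 1008, 1024, 1038, 1044, 1084
Drop lowest 1 (631) and highest 1 (1084)
Remaining (n=14): Σ = 11669, mean = 11669/14 = 833.500

833.5 ms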